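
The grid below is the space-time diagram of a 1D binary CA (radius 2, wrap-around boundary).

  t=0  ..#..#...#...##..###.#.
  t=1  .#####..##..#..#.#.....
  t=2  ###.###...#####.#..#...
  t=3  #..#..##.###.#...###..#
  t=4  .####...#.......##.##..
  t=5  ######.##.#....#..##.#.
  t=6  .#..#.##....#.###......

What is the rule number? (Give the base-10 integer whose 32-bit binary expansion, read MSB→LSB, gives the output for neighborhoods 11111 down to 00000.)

1531283100

  #####|.  b31=0 t=1,i=3
  ####.|#  b30=1 t=1,i=4
  ###.#|.  b29=0 t=0,i=19
  ###..|#  b28=1 t=1,i=5
  ##.##|#  b27=1 t=2,i=3
  ##.#.|.  b26=0 t=0,i=20
  ##..#|#  b25=1 t=0,i=15
  ##...|#  b24=1 t=2,i=7
  #.###|.  b23=0 t=2,i=4
  #.##.|#  b22=1 t=4,i=19
  #.#.#|.  b21=0 t=5,i=21
  #.#..|.  b20=0 t=0,i=21
  #..##|.  b19=0 t=0,i=16
  #..#.|#  b18=1 t=0,i=4
  #...#|.  b17=0 t=0,i=0
  #....|#  b16=1 t=1,i=19
  .####|#  b15=1 t=1,i=2
  .###.|.  b14=0 t=0,i=18
  .##.#|.  b13=0 t=3,i=7
  .##..|.  b12=0 t=0,i=14
  .#.##|.  b11=0 t=5,i=22
  .#.#.|#  b10=1 t=1,i=16
  .#..#|#  b9=1 t=0,i=3
  .#...|.  b8=0 t=0,i=6
  ..###|#  b7=1 t=0,i=17
  ..##.|.  b6=0 t=0,i=13
  ..#.#|.  b5=0 t=1,i=15
  ..#..|#  b4=1 t=0,i=2
  ...##|#  b3=1 t=0,i=12
  ...#.|#  b2=1 t=0,i=1
  ....#|.  b1=0 t=1,i=22
  .....|.  b0=0 t=1,i=20
  bits 01011011010001011000011010011100 = 1531283100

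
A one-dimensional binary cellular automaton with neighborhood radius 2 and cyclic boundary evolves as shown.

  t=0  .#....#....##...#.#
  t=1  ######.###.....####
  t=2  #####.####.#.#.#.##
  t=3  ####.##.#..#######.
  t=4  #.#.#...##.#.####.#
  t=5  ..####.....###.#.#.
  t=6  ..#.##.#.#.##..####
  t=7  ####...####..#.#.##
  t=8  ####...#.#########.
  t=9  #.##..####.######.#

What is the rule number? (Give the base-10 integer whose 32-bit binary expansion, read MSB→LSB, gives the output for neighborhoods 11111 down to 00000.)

3669315494

  #####|#  b31=1 t=1,i=0
  ####.|#  b30=1 t=1,i=4
  ###.#|.  b29=0 t=1,i=5
  ###..|#  b28=1 t=1,i=9
  ##.##|#  b27=1 t=1,i=6
  ##.#.|.  b26=0 t=2,i=10
  ##..#|#  b25=1 t=6,i=0
  ##...|.  b24=0 t=0,i=13
  #.###|#  b23=1 t=1,i=7
  #.##.|.  b22=0 t=3,i=5
  #.#.#|#  b21=1 t=0,i=18
  #.#..|#  b20=1 t=0,i=1
  #..##|.  b19=0 t=3,i=10
  #..#.|#  b18=1 t=6,i=1
  #...#|.  b17=0 t=0,i=14
  #....|#  b16=1 t=0,i=3
  .####|.  b15=0 t=1,i=16
  .###.|#  b14=1 t=1,i=8
  .##.#|.  b13=0 t=3,i=6
  .##..|.  b12=0 t=0,i=12
  .#.##|#  b11=1 t=2,i=16
  .#.#.|#  b10=1 t=0,i=0
  .#..#|#  b9=1 t=3,i=9
  .#...|#  b8=1 t=0,i=2
  ..###|#  b7=1 t=1,i=15
  ..##.|.  b6=0 t=0,i=11
  ..#.#|#  b5=1 t=0,i=16
  ..#..|.  b4=0 t=0,i=6
  ...##|.  b3=0 t=0,i=10
  ...#.|#  b2=1 t=0,i=5
  ....#|#  b1=1 t=0,i=4
  .....|.  b0=0 t=1,i=12
  bits 11011010101101010100111110100110 = 3669315494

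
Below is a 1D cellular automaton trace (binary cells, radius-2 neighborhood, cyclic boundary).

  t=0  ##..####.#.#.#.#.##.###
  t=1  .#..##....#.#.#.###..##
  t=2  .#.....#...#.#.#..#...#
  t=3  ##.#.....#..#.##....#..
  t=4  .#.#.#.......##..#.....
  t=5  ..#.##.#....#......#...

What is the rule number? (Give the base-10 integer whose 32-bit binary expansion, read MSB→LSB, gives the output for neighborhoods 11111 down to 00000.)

  nb #####: next=#  (t=0,i=22, bit31=1)
  nb ####.: next=.  (t=0,i=0, bit30=0)
  nb ###.#: next=.  (t=0,i=7, bit29=0)
  nb ###..: next=#  (t=0,i=1, bit28=1)
  nb ##.##: next=.  (t=0,i=19, bit27=0)
  nb ##.#.: next=.  (t=0,i=8, bit26=0)
  nb ##..#: next=.  (t=0,i=2, bit25=0)
  nb ##...: next=.  (t=1,i=6, bit24=0)
  nb #.###: next=.  (t=0,i=20, bit23=0)
  nb #.##.: next=#  (t=0,i=17, bit22=1)
  nb #.#.#: next=.  (t=0,i=9, bit21=0)
  nb #.#..: next=#  (t=1,i=1, bit20=1)
  nb #..##: next=.  (t=0,i=3, bit19=0)
  nb #..#.: next=.  (t=2,i=17, bit18=0)
  nb #...#: next=#  (t=2,i=9, bit17=1)
  nb #....: next=#  (t=1,i=7, bit16=1)
  nb .####: next=#  (t=0,i=5, bit15=1)
  nb .###.: next=.  (t=1,i=17, bit14=0)
  nb .##.#: next=#  (t=0,i=18, bit13=1)
  nb .##..: next=.  (t=1,i=5, bit12=0)
  nb .#.##: next=#  (t=0,i=16, bit11=1)
  nb .#.#.: next=#  (t=0,i=10, bit10=1)
  nb .#..#: next=.  (t=1,i=2, bit9=0)
  nb .#...: next=.  (t=2,i=2, bit8=0)
  nb ..###: next=#  (t=0,i=4, bit7=1)
  nb ..##.: next=.  (t=1,i=4, bit6=0)
  nb ..#.#: next=.  (t=1,i=10, bit5=0)
  nb ..#..: next=.  (t=2,i=7, bit4=0)
  nb ...##: next=#  (t=4,i=12, bit3=1)
  nb ...#.: next=.  (t=1,i=9, bit2=0)
  nb ....#: next=.  (t=1,i=8, bit1=0)
  nb .....: next=.  (t=2,i=4, bit0=0)
  bits 10010000010100111010110010001000 = 2421402760

2421402760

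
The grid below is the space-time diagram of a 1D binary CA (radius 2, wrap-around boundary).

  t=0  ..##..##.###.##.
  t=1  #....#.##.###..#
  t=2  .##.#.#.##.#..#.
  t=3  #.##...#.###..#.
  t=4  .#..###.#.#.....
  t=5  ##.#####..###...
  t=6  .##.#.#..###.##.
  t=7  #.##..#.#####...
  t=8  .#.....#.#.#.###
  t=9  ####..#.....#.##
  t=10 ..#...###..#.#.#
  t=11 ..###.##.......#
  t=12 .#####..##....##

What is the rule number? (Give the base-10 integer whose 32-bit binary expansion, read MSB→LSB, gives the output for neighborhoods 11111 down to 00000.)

  ##### -> .   bit 31 = 0  t=5,i=5
  ####. -> #   bit 30 = 1  t=5,i=6
  ###.# -> #   bit 29 = 1  t=0,i=11
  ###.. -> .   bit 28 = 0  t=1,i=12
  ##.## -> #   bit 27 = 1  t=0,i=8
  ##.#. -> #   bit 26 = 1  t=2,i=3
  ##..# -> .   bit 25 = 0  t=0,i=4
  ##... -> #   bit 24 = 1  t=0,i=15
  #.### -> .   bit 23 = 0  t=0,i=9
  #.##. -> .   bit 22 = 0  t=0,i=13
  #.#.# -> .   bit 21 = 0  t=2,i=4
  #.#.. -> #   bit 20 = 1  t=2,i=11
  #..## -> #   bit 19 = 1  t=0,i=5
  #..#. -> .   bit 18 = 0  t=2,i=13
  #...# -> #   bit 17 = 1  t=0,i=0
  #.... -> #   bit 16 = 1  t=1,i=2
  .#### -> #   bit 15 = 1  t=5,i=4
  .###. -> #   bit 14 = 1  t=0,i=10
  .##.# -> #   bit 13 = 1  t=0,i=7
  .##.. -> .   bit 12 = 0  t=0,i=3
  .#.## -> #   bit 11 = 1  t=1,i=6
  .#.#. -> .   bit 10 = 0  t=2,i=5
  .#..# -> .   bit 9 = 0  t=2,i=12
  .#... -> #   bit 8 = 1  t=4,i=11
  ..### -> #   bit 7 = 1  t=4,i=4
  ..##. -> .   bit 6 = 0  t=0,i=2
  ..#.# -> .   bit 5 = 0  t=1,i=5
  ..#.. -> #   bit 4 = 1  t=2,i=14
  ...## -> .   bit 3 = 0  t=0,i=1
  ...#. -> #   bit 2 = 1  t=1,i=4
  ....# -> .   bit 1 = 0  t=1,i=3
  ..... -> .   bit 0 = 0  t=4,i=13
  bits 01101101000110111110100110010100 = 1830545812

1830545812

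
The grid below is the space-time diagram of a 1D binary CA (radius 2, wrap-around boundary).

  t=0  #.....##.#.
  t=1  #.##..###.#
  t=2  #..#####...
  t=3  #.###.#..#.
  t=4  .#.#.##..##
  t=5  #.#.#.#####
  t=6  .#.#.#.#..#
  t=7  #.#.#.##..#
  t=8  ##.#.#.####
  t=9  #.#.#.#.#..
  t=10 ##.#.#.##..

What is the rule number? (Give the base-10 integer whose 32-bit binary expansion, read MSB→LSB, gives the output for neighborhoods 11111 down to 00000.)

1176239345

  #####|.  b31=0 t=2,i=5
  ####.|#  b30=1 t=2,i=6
  ###.#|.  b29=0 t=1,i=8
  ###..|.  b28=0 t=2,i=7
  ##.##|.  b27=0 t=1,i=1
  ##.#.|#  b26=1 t=0,i=8
  ##..#|#  b25=1 t=1,i=4
  ##...|.  b24=0 t=2,i=8
  #.###|.  b23=0 t=3,i=2
  #.##.|.  b22=0 t=1,i=2
  #.#.#|.  b21=0 t=0,i=9
  #.#..|#  b20=1 t=0,i=0
  #..##|#  b19=1 t=1,i=5
  #..#.|.  b18=0 t=3,i=8
  #...#|#  b17=1 t=2,i=9
  #....|#  b16=1 t=0,i=2
  .####|#  b15=1 t=2,i=4
  .###.|#  b14=1 t=1,i=7
  .##.#|#  b13=1 t=0,i=7
  .##..|#  b12=1 t=1,i=3
  .#.##|#  b11=1 t=3,i=1
  .#.#.|#  b10=1 t=0,i=10
  .#..#|.  b9=0 t=2,i=1
  .#...|.  b8=0 t=0,i=1
  ..###|#  b7=1 t=1,i=6
  ..##.|#  b6=1 t=0,i=6
  ..#.#|#  b5=1 t=3,i=9
  ..#..|#  b4=1 t=2,i=0
  ...##|.  b3=0 t=0,i=5
  ...#.|.  b2=0 t=2,i=10
  ....#|.  b1=0 t=0,i=4
  .....|#  b0=1 t=0,i=3
  bits 01000110000110111111110011110001 = 1176239345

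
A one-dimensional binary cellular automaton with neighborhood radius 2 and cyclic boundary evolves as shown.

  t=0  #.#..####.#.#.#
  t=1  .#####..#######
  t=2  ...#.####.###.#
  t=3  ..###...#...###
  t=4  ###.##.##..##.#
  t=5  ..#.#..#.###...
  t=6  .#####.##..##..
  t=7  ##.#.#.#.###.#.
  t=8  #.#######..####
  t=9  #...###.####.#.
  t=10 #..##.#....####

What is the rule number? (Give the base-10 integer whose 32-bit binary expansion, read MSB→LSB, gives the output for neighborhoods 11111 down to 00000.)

3078098684

  nb #####: next=#  (t=1,i=3, bit31=1)
  nb ####.: next=.  (t=0,i=7, bit30=0)
  nb ###.#: next=#  (t=0,i=8, bit29=1)
  nb ###..: next=#  (t=1,i=5, bit28=1)
  nb ##.##: next=.  (t=1,i=0, bit27=0)
  nb ##.#.: next=#  (t=0,i=1, bit26=1)
  nb ##..#: next=#  (t=1,i=6, bit25=1)
  nb ##...: next=#  (t=3,i=5, bit24=1)
  nb #.###: next=.  (t=1,i=1, bit23=0)
  nb #.##.: next=#  (t=0,i=14, bit22=1)
  nb #.#.#: next=#  (t=0,i=10, bit21=1)
  nb #.#..: next=#  (t=0,i=2, bit20=1)
  nb #..##: next=#  (t=0,i=4, bit19=1)
  nb #..#.: next=.  (t=5,i=6, bit18=0)
  nb #...#: next=.  (t=2,i=1, bit17=0)
  nb #....: next=.  (t=5,i=13, bit16=0)
  nb .####: next=.  (t=0,i=6, bit15=0)
  nb .###.: next=.  (t=2,i=11, bit14=0)
  nb .##.#: next=.  (t=0,i=0, bit13=0)
  nb .##..: next=.  (t=4,i=8, bit12=0)
  nb .#.##: next=#  (t=0,i=13, bit11=1)
  nb .#.#.: next=#  (t=0,i=11, bit10=1)
  nb .#..#: next=#  (t=0,i=3, bit9=1)
  nb .#...: next=.  (t=2,i=0, bit8=0)
  nb ..###: next=#  (t=0,i=5, bit7=1)
  nb ..##.: next=#  (t=4,i=11, bit6=1)
  nb ..#.#: next=#  (t=2,i=3, bit5=1)
  nb ..#..: next=#  (t=3,i=8, bit4=1)
  nb ...##: next=#  (t=3,i=11, bit3=1)
  nb ...#.: next=#  (t=2,i=2, bit2=1)
  nb ....#: next=.  (t=5,i=0, bit1=0)
  nb .....: next=.  (t=5,i=14, bit0=0)
  bits 10110111011110000000111011111100 = 3078098684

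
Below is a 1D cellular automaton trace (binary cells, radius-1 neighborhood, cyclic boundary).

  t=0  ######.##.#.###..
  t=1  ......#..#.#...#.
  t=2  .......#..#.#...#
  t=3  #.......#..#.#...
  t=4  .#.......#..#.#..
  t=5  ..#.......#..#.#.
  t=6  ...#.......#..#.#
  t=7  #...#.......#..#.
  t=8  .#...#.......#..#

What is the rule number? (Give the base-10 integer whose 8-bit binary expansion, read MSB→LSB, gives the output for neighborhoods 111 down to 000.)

  [7] ### => .  t=0,i=1
  [6] ##. => .  t=0,i=5
  [5] #.# => #  t=0,i=6
  [4] #.. => #  t=0,i=15
  [3] .## => .  t=0,i=0
  [2] .#. => .  t=0,i=10
  [1] ..# => .  t=0,i=16
  [0] ... => .  t=1,i=0
  bits 00110000 = 48

48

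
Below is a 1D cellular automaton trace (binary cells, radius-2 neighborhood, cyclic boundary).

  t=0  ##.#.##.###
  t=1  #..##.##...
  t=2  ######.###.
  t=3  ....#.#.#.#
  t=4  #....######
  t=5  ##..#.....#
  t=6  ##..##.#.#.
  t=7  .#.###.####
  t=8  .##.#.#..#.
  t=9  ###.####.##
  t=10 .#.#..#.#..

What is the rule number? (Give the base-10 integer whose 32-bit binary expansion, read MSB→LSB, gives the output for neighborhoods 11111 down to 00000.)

  #####|.  b31=0 t=0,i=10
  ####.|#  b30=1 t=0,i=0
  ###.#|.  b29=0 t=0,i=1
  ###..|#  b28=1 t=4,i=0
  ##.##|#  b27=1 t=0,i=7
  ##.#.|.  b26=0 t=0,i=2
  ##..#|.  b25=0 t=5,i=2
  ##...|#  b24=1 t=1,i=8
  #.###|.  b23=0 t=0,i=8
  #.##.|.  b22=0 t=0,i=5
  #.#.#|#  b21=1 t=0,i=3
  #.#..|#  b20=1 t=3,i=10
  #..##|#  b19=1 t=1,i=2
  #..#.|.  b18=0 t=5,i=3
  #...#|#  b17=1 t=1,i=9
  #....|.  b16=0 t=3,i=1
  .####|.  b15=0 t=0,i=9
  .###.|#  b14=1 t=2,i=8
  .##.#|#  b13=1 t=0,i=6
  .##..|#  b12=1 t=1,i=7
  .#.##|#  b11=1 t=0,i=4
  .#.#.|#  b10=1 t=3,i=5
  .#..#|#  b9=1 t=1,i=1
  .#...|#  b8=1 t=3,i=0
  ..###|.  b7=0 t=4,i=5
  ..##.|#  b6=1 t=1,i=3
  ..#.#|.  b5=0 t=3,i=4
  ..#..|#  b4=1 t=1,i=0
  ...##|#  b3=1 t=4,i=4
  ...#.|.  b2=0 t=1,i=10
  ....#|.  b1=0 t=3,i=2
  .....|#  b0=1 t=5,i=7
  bits 01011001001110100111111101011001 = 1497005913

1497005913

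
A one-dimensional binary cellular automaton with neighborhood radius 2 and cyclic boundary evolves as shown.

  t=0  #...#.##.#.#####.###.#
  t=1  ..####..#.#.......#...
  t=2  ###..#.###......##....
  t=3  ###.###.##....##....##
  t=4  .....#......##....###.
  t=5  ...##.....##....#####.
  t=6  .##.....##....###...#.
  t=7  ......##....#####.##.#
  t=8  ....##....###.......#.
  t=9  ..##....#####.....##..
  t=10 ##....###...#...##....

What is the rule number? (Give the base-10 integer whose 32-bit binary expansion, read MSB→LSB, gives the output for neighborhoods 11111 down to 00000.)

  nb #####: next=.  (t=0,i=13, bit31=0)
  nb ####.: next=.  (t=0,i=14, bit30=0)
  nb ###.#: next=.  (t=0,i=15, bit29=0)
  nb ###..: next=#  (t=1,i=5, bit28=1)
  nb ##.##: next=.  (t=0,i=16, bit27=0)
  nb ##.#.: next=#  (t=0,i=8, bit26=1)
  nb ##..#: next=.  (t=1,i=6, bit25=0)
  nb ##...: next=.  (t=0,i=1, bit24=0)
  nb #.###: next=.  (t=0,i=11, bit23=0)
  nb #.##.: next=.  (t=0,i=6, bit22=0)
  nb #.#.#: next=.  (t=0,i=9, bit21=0)
  nb #.#..: next=.  (t=1,i=10, bit20=0)
  nb #..##: next=.  (t=6,i=0, bit19=0)
  nb #..#.: next=#  (t=1,i=7, bit18=1)
  nb #...#: next=#  (t=0,i=2, bit17=1)
  nb #....: next=.  (t=1,i=12, bit16=0)
  nb .####: next=.  (t=0,i=12, bit15=0)
  nb .###.: next=#  (t=0,i=18, bit14=1)
  nb .##.#: next=.  (t=0,i=7, bit13=0)
  nb .##..: next=.  (t=0,i=0, bit12=0)
  nb .#.##: next=#  (t=0,i=5, bit11=1)
  nb .#.#.: next=#  (t=1,i=9, bit10=1)
  nb .#..#: next=#  (t=6,i=21, bit9=1)
  nb .#...: next=.  (t=1,i=11, bit8=0)
  nb ..###: next=#  (t=1,i=2, bit7=1)
  nb ..##.: next=.  (t=2,i=16, bit6=0)
  nb ..#.#: next=#  (t=0,i=4, bit5=1)
  nb ..#..: next=.  (t=1,i=18, bit4=0)
  nb ...##: next=#  (t=1,i=1, bit3=1)
  nb ...#.: next=#  (t=0,i=3, bit2=1)
  nb ....#: next=#  (t=1,i=0, bit1=1)
  nb .....: next=.  (t=1,i=13, bit0=0)
  bits 00010100000001100100111010101110 = 335957678

335957678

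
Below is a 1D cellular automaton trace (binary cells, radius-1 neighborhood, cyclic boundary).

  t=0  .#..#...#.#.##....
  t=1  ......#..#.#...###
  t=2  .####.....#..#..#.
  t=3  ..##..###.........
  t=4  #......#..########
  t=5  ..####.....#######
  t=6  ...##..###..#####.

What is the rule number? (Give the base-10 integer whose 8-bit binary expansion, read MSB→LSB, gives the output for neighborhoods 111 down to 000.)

161

  ### -> #   bit 7 = 1  t=1,i=16
  ##. -> .   bit 6 = 0  t=0,i=13
  #.# -> #   bit 5 = 1  t=0,i=9
  #.. -> .   bit 4 = 0  t=0,i=2
  .## -> .   bit 3 = 0  t=0,i=12
  .#. -> .   bit 2 = 0  t=0,i=1
  ..# -> .   bit 1 = 0  t=0,i=0
  ... -> #   bit 0 = 1  t=0,i=6
  bits 10100001 = 161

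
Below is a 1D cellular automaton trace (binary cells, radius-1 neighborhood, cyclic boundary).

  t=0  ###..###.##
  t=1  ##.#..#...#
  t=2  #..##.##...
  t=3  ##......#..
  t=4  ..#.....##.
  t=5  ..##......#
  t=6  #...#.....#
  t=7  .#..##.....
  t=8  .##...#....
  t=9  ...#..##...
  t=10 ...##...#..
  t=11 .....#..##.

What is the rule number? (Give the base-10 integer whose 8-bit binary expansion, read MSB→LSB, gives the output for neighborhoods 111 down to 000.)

  [7] ### => #  t=0,i=0
  [6] ##. => .  t=0,i=2
  [5] #.# => .  t=0,i=8
  [4] #.. => #  t=0,i=3
  [3] .## => .  t=0,i=5
  [2] .#. => #  t=1,i=3
  [1] ..# => .  t=0,i=4
  [0] ... => .  t=1,i=8
  bits 10010100 = 148

148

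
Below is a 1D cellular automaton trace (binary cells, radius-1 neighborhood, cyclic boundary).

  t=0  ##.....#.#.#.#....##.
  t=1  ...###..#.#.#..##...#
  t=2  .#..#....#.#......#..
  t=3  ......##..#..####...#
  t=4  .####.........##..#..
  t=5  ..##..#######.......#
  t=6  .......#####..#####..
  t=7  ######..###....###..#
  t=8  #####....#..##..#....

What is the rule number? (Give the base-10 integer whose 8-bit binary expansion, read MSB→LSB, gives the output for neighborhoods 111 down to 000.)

161

  ### -> #   bit 7 = 1  t=1,i=4
  ##. -> .   bit 6 = 0  t=0,i=1
  #.# -> #   bit 5 = 1  t=0,i=8
  #.. -> .   bit 4 = 0  t=0,i=2
  .## -> .   bit 3 = 0  t=0,i=0
  .#. -> .   bit 2 = 0  t=0,i=7
  ..# -> .   bit 1 = 0  t=0,i=6
  ... -> #   bit 0 = 1  t=0,i=3
  bits 10100001 = 161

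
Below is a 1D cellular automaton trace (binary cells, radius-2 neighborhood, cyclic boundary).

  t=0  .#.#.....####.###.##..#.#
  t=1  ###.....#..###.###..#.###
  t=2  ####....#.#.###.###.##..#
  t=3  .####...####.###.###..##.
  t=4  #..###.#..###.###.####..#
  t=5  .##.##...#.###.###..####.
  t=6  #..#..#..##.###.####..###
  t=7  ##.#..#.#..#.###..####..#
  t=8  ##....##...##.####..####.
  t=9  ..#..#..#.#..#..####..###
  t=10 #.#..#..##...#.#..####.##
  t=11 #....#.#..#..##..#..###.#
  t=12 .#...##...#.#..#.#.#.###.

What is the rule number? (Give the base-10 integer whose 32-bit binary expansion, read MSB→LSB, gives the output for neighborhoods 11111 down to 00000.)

4213722168

  nb #####: next=#  (t=1,i=0, bit31=1)
  nb ####.: next=#  (t=0,i=11, bit30=1)
  nb ###.#: next=#  (t=0,i=12, bit29=1)
  nb ###..: next=#  (t=1,i=2, bit28=1)
  nb ##.##: next=#  (t=0,i=13, bit27=1)
  nb ##.#.: next=.  (t=4,i=6, bit26=0)
  nb ##..#: next=#  (t=0,i=20, bit25=1)
  nb ##...: next=#  (t=1,i=3, bit24=1)
  nb #.###: next=.  (t=0,i=14, bit23=0)
  nb #.##.: next=.  (t=0,i=18, bit22=0)
  nb #.#.#: next=#  (t=0,i=1, bit21=1)
  nb #.#..: next=.  (t=0,i=3, bit20=0)
  nb #..##: next=#  (t=1,i=10, bit19=1)
  nb #..#.: next=.  (t=0,i=21, bit18=0)
  nb #...#: next=.  (t=3,i=6, bit17=0)
  nb #....: next=.  (t=0,i=5, bit16=0)
  nb .####: next=.  (t=0,i=10, bit15=0)
  nb .###.: next=#  (t=0,i=15, bit14=1)
  nb .##.#: next=.  (t=5,i=2, bit13=0)
  nb .##..: next=.  (t=0,i=19, bit12=0)
  nb .#.##: next=#  (t=1,i=21, bit11=1)
  nb .#.#.: next=#  (t=0,i=0, bit10=1)
  nb .#..#: next=.  (t=1,i=9, bit9=0)
  nb .#...: next=.  (t=0,i=4, bit8=0)
  nb ..###: next=.  (t=0,i=9, bit7=0)
  nb ..##.: next=.  (t=3,i=22, bit6=0)
  nb ..#.#: next=#  (t=0,i=22, bit5=1)
  nb ..#..: next=#  (t=1,i=8, bit4=1)
  nb ...##: next=#  (t=0,i=8, bit3=1)
  nb ...#.: next=.  (t=1,i=7, bit2=0)
  nb ....#: next=.  (t=0,i=7, bit1=0)
  nb .....: next=.  (t=0,i=6, bit0=0)
  bits 11111011001010000100110000111000 = 4213722168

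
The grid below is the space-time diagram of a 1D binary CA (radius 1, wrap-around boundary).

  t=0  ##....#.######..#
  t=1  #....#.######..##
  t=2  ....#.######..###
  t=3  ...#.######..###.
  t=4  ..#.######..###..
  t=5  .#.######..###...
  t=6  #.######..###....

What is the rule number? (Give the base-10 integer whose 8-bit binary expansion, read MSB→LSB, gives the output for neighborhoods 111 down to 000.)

  ###|#  b7=1 t=0,i=0
  ##.|.  b6=0 t=0,i=1
  #.#|#  b5=1 t=0,i=7
  #..|.  b4=0 t=0,i=2
  .##|#  b3=1 t=0,i=8
  .#.|.  b2=0 t=0,i=6
  ..#|#  b1=1 t=0,i=5
  ...|.  b0=0 t=0,i=3
  bits 10101010 = 170

170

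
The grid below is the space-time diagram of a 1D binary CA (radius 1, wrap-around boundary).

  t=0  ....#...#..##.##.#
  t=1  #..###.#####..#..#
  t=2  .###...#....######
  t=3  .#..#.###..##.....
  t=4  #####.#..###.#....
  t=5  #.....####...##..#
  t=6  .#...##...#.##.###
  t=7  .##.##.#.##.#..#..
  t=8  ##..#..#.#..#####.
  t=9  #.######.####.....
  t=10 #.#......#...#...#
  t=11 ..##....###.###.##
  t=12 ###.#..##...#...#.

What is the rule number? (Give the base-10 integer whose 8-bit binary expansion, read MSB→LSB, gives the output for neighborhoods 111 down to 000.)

30

  nb ###: next=.  (t=1,i=4, bit7=0)
  nb ##.: next=.  (t=0,i=12, bit6=0)
  nb #.#: next=.  (t=0,i=13, bit5=0)
  nb #..: next=#  (t=0,i=0, bit4=1)
  nb .##: next=#  (t=0,i=11, bit3=1)
  nb .#.: next=#  (t=0,i=4, bit2=1)
  nb ..#: next=#  (t=0,i=3, bit1=1)
  nb ...: next=.  (t=0,i=1, bit0=0)
  bits 00011110 = 30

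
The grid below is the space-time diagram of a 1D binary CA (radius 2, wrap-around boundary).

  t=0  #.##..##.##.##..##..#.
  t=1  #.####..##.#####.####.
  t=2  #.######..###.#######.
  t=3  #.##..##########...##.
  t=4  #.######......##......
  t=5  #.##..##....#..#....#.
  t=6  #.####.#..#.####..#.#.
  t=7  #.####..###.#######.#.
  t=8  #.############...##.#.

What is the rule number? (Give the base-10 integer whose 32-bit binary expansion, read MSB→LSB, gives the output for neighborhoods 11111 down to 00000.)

  nb #####: next=.  (t=1,i=13, bit31=0)
  nb ####.: next=#  (t=1,i=4, bit30=1)
  nb ###.#: next=#  (t=1,i=15, bit29=1)
  nb ###..: next=#  (t=1,i=5, bit28=1)
  nb ##.##: next=#  (t=0,i=8, bit27=1)
  nb ##.#.: next=.  (t=1,i=21, bit26=0)
  nb ##..#: next=#  (t=0,i=4, bit25=1)
  nb ##...: next=.  (t=3,i=16, bit24=0)
  nb #.###: next=#  (t=1,i=2, bit23=1)
  nb #.##.: next=#  (t=0,i=2, bit22=1)
  nb #.#.#: next=#  (t=0,i=0, bit21=1)
  nb #.#..: next=.  (t=6,i=7, bit20=0)
  nb #..##: next=#  (t=0,i=5, bit19=1)
  nb #..#.: next=#  (t=0,i=19, bit18=1)
  nb #...#: next=.  (t=3,i=17, bit17=0)
  nb #....: next=.  (t=4,i=9, bit16=0)
  nb .####: next=#  (t=1,i=3, bit15=1)
  nb .###.: next=#  (t=2,i=11, bit14=1)
  nb .##.#: next=.  (t=0,i=7, bit13=0)
  nb .##..: next=#  (t=0,i=3, bit12=1)
  nb .#.##: next=.  (t=0,i=1, bit11=0)
  nb .#.#.: next=.  (t=0,i=21, bit10=0)
  nb .#..#: next=#  (t=5,i=13, bit9=1)
  nb .#...: next=.  (t=5,i=16, bit8=0)
  nb ..###: next=#  (t=2,i=10, bit7=1)
  nb ..##.: next=.  (t=0,i=6, bit6=0)
  nb ..#.#: next=#  (t=0,i=20, bit5=1)
  nb ..#..: next=#  (t=5,i=12, bit4=1)
  nb ...##: next=.  (t=3,i=18, bit3=0)
  nb ...#.: next=.  (t=4,i=21, bit2=0)
  nb ....#: next=#  (t=4,i=12, bit1=1)
  nb .....: next=.  (t=4,i=10, bit0=0)
  bits 01111010111011001101001010110010 = 2062340786

2062340786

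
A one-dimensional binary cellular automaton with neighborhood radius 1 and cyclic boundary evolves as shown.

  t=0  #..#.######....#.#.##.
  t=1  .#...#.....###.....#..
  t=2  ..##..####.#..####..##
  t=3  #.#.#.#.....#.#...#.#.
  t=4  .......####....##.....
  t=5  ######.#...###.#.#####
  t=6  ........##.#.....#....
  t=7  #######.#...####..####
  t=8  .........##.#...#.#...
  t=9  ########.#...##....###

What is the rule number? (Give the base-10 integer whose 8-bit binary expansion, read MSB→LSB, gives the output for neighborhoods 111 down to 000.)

25

  nb ###: next=.  (t=0,i=6, bit7=0)
  nb ##.: next=.  (t=0,i=10, bit6=0)
  nb #.#: next=.  (t=0,i=4, bit5=0)
  nb #..: next=#  (t=0,i=1, bit4=1)
  nb .##: next=#  (t=0,i=5, bit3=1)
  nb .#.: next=.  (t=0,i=0, bit2=0)
  nb ..#: next=.  (t=0,i=2, bit1=0)
  nb ...: next=#  (t=0,i=12, bit0=1)
  bits 00011001 = 25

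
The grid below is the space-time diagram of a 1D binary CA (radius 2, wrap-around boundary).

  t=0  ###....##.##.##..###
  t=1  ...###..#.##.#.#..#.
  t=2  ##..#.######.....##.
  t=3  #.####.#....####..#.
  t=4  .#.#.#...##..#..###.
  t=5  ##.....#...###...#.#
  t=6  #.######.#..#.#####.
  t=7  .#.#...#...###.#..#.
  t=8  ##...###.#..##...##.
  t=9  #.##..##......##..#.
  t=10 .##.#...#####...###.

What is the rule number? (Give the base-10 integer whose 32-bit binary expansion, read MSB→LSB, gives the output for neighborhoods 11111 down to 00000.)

  nb #####: next=.  (t=0,i=0, bit31=0)
  nb ####.: next=.  (t=0,i=1, bit30=0)
  nb ###.#: next=#  (t=3,i=5, bit29=1)
  nb ###..: next=.  (t=0,i=2, bit28=0)
  nb ##.##: next=.  (t=0,i=9, bit27=0)
  nb ##.#.: next=.  (t=1,i=12, bit26=0)
  nb ##..#: next=#  (t=0,i=15, bit25=1)
  nb ##...: next=#  (t=0,i=3, bit24=1)
  nb #.###: next=.  (t=2,i=6, bit23=0)
  nb #.##.: next=#  (t=0,i=10, bit22=1)
  nb #.#.#: next=.  (t=1,i=13, bit21=0)
  nb #.#..: next=.  (t=1,i=15, bit20=0)
  nb #..##: next=.  (t=0,i=16, bit19=0)
  nb #..#.: next=#  (t=1,i=7, bit18=1)
  nb #...#: next=#  (t=4,i=7, bit17=1)
  nb #....: next=#  (t=0,i=4, bit16=1)
  nb .####: next=#  (t=0,i=18, bit15=1)
  nb .###.: next=#  (t=1,i=4, bit14=1)
  nb .##.#: next=#  (t=0,i=8, bit13=1)
  nb .##..: next=.  (t=0,i=14, bit12=0)
  nb .#.##: next=#  (t=1,i=9, bit11=1)
  nb .#.#.: next=.  (t=1,i=14, bit10=0)
  nb .#..#: next=.  (t=1,i=16, bit9=0)
  nb .#...: next=.  (t=1,i=19, bit8=0)
  nb ..###: next=.  (t=0,i=17, bit7=0)
  nb ..##.: next=.  (t=0,i=7, bit6=0)
  nb ..#.#: next=#  (t=1,i=8, bit5=1)
  nb ..#..: next=#  (t=1,i=18, bit4=1)
  nb ...##: next=.  (t=0,i=6, bit3=0)
  nb ...#.: next=#  (t=5,i=6, bit2=1)
  nb ....#: next=#  (t=0,i=5, bit1=1)
  nb .....: next=#  (t=2,i=14, bit0=1)
  bits 00100011010001111110100000110111 = 591915063

591915063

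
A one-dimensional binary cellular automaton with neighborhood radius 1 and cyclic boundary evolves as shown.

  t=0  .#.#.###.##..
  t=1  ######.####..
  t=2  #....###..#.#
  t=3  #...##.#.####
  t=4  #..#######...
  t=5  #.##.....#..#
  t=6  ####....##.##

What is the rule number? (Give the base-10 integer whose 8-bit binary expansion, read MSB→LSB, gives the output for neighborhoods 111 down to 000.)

  [7] ### => .  t=0,i=6
  [6] ##. => #  t=0,i=7
  [5] #.# => #  t=0,i=2
  [4] #.. => .  t=0,i=11
  [3] .## => #  t=0,i=5
  [2] .#. => #  t=0,i=1
  [1] ..# => #  t=0,i=0
  [0] ... => .  t=0,i=12
  bits 01101110 = 110

110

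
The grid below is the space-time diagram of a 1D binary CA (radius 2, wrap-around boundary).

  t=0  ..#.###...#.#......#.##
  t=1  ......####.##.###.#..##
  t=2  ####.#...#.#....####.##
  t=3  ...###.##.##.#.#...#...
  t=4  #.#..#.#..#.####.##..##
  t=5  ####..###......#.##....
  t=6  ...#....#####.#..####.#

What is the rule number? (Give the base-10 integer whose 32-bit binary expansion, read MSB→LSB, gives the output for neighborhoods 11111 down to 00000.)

  [31] ##### => .  t=2,i=0
  [30] ####. => .  t=1,i=8
  [29] ###.# => #  t=1,i=9
  [28] ###.. => #  t=0,i=6
  [27] ##.## => .  t=1,i=10
  [26] ##.#. => #  t=1,i=17
  [25] ##..# => .  t=0,i=0
  [24] ##... => #  t=0,i=7
  [23] #.### => .  t=0,i=4
  [22] #.##. => #  t=0,i=21
  [21] #.#.# => #  t=3,i=13
  [20] #.#.. => #  t=0,i=12
  [19] #..## => .  t=1,i=20
  [18] #..#. => .  t=0,i=1
  [17] #...# => #  t=0,i=8
  [16] #.... => #  t=0,i=14
  [15] .#### => .  t=1,i=7
  [14] .###. => .  t=0,i=5
  [13] .##.# => .  t=1,i=12
  [12] .##.. => #  t=0,i=22
  [11] .#.## => .  t=0,i=3
  [10] .#.#. => #  t=0,i=11
  [9] .#..# => #  t=1,i=19
  [8] .#... => .  t=0,i=13
  [7] ..### => .  t=1,i=6
  [6] ..##. => #  t=1,i=21
  [5] ..#.# => .  t=0,i=2
  [4] ..#.. => .  t=3,i=19
  [3] ...## => #  t=1,i=5
  [2] ...#. => #  t=0,i=9
  [1] ....# => .  t=0,i=17
  [0] ..... => #  t=0,i=15
  bits 00110101011100110001011001001101 = 896734797

896734797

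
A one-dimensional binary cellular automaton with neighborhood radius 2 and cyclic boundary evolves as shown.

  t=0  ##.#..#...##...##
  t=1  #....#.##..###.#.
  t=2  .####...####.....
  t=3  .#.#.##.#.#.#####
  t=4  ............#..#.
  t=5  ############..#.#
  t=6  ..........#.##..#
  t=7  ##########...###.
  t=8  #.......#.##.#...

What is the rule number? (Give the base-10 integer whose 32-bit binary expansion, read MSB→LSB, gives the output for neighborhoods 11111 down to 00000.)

  #####|.  b31=0 t=3,i=14
  ####.|#  b30=1 t=0,i=0
  ###.#|.  b29=0 t=0,i=1
  ###..|.  b28=0 t=2,i=4
  ##.##|.  b27=0 t=7,i=16
  ##.#.|.  b26=0 t=0,i=2
  ##..#|#  b25=1 t=1,i=9
  ##...|#  b24=1 t=0,i=12
  #.###|#  b23=1 t=3,i=12
  #.##.|.  b22=0 t=1,i=7
  #.#.#|.  b21=0 t=1,i=15
  #.#..|.  b20=0 t=0,i=3
  #..##|#  b19=1 t=1,i=10
  #..#.|#  b18=1 t=0,i=5
  #...#|#  b17=1 t=0,i=8
  #....|#  b16=1 t=1,i=2
  .####|.  b15=0 t=0,i=16
  .###.|.  b14=0 t=1,i=12
  .##.#|.  b13=0 t=3,i=6
  .##..|#  b12=1 t=0,i=11
  .#.##|.  b11=0 t=1,i=6
  .#.#.|.  b10=0 t=1,i=16
  .#..#|.  b9=0 t=0,i=4
  .#...|#  b8=1 t=0,i=7
  ..###|#  b7=1 t=0,i=15
  ..##.|.  b6=0 t=0,i=10
  ..#.#|.  b5=0 t=1,i=5
  ..#..|.  b4=0 t=0,i=6
  ...##|.  b3=0 t=0,i=9
  ...#.|#  b2=1 t=1,i=4
  ....#|#  b1=1 t=1,i=3
  .....|#  b0=1 t=2,i=14
  bits 01000011100011110001000110000111 = 1133449607

1133449607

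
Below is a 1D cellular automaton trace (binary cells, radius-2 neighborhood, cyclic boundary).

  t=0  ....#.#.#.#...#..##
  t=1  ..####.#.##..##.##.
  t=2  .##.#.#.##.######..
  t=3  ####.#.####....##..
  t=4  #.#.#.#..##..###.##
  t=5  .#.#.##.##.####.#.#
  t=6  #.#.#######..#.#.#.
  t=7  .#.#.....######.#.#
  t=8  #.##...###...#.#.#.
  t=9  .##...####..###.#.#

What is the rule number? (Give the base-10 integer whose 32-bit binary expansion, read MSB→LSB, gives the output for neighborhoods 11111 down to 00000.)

  ##### -> .   bit 31 = 0  t=2,i=13
  ####. -> #   bit 30 = 1  t=1,i=4
  ###.# -> .   bit 29 = 0  t=1,i=5
  ###.. -> #   bit 28 = 1  t=2,i=16
  ##.## -> #   bit 27 = 1  t=1,i=15
  ##.#. -> #   bit 26 = 1  t=1,i=6
  ##..# -> #   bit 25 = 1  t=1,i=11
  ##... -> .   bit 24 = 0  t=0,i=0
  #.### -> .   bit 23 = 0  t=2,i=11
  #.##. -> #   bit 22 = 1  t=1,i=9
  #.#.# -> .   bit 21 = 0  t=0,i=6
  #.#.. -> #   bit 20 = 1  t=0,i=10
  #..## -> #   bit 19 = 1  t=0,i=16
  #..#. -> #   bit 18 = 1  t=6,i=12
  #...# -> .   bit 17 = 0  t=0,i=12
  #.... -> .   bit 16 = 0  t=0,i=1
  .#### -> .   bit 15 = 0  t=1,i=3
  .###. -> #   bit 14 = 1  t=4,i=14
  .##.# -> #   bit 13 = 1  t=1,i=14
  .##.. -> .   bit 12 = 0  t=0,i=18
  .#.## -> #   bit 11 = 1  t=1,i=8
  .#.#. -> #   bit 10 = 1  t=0,i=5
  .#..# -> .   bit 9 = 0  t=0,i=15
  .#... -> .   bit 8 = 0  t=0,i=11
  ..### -> #   bit 7 = 1  t=1,i=2
  ..##. -> #   bit 6 = 1  t=0,i=17
  ..#.# -> #   bit 5 = 1  t=0,i=4
  ..#.. -> #   bit 4 = 1  t=0,i=14
  ...## -> #   bit 3 = 1  t=1,i=1
  ...#. -> #   bit 2 = 1  t=0,i=3
  ....# -> #   bit 1 = 1  t=0,i=2
  ..... -> .   bit 0 = 0  t=7,i=6
  bits 01011110010111000110110011111110 = 1583115518

1583115518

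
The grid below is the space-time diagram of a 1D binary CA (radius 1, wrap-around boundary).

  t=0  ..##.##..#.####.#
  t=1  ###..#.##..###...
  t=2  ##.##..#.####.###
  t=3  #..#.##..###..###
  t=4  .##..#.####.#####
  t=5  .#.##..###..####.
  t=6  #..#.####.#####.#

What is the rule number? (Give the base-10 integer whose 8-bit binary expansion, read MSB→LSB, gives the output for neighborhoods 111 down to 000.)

155

  ###|#  b7=1 t=0,i=12
  ##.|.  b6=0 t=0,i=3
  #.#|.  b5=0 t=0,i=4
  #..|#  b4=1 t=0,i=0
  .##|#  b3=1 t=0,i=2
  .#.|.  b2=0 t=0,i=9
  ..#|#  b1=1 t=0,i=1
  ...|#  b0=1 t=1,i=15
  bits 10011011 = 155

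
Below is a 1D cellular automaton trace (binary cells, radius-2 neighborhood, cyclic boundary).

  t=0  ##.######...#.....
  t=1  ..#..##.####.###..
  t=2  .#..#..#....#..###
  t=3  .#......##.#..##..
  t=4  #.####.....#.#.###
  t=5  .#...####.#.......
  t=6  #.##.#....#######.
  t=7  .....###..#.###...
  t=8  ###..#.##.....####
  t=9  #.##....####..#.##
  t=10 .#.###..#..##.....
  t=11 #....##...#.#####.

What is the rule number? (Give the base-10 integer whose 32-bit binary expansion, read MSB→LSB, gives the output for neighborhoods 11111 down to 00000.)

2602242437

  nb #####: next=#  (t=0,i=5, bit31=1)
  nb ####.: next=.  (t=0,i=7, bit30=0)
  nb ###.#: next=.  (t=1,i=11, bit29=0)
  nb ###..: next=#  (t=0,i=8, bit28=1)
  nb ##.##: next=#  (t=0,i=2, bit27=1)
  nb ##.#.: next=.  (t=2,i=0, bit26=0)
  nb ##..#: next=#  (t=7,i=8, bit25=1)
  nb ##...: next=#  (t=0,i=9, bit24=1)
  nb #.###: next=.  (t=0,i=3, bit23=0)
  nb #.##.: next=.  (t=6,i=2, bit22=0)
  nb #.#.#: next=.  (t=4,i=13, bit21=0)
  nb #.#..: next=#  (t=2,i=1, bit20=1)
  nb #..##: next=#  (t=1,i=4, bit19=1)
  nb #..#.: next=.  (t=2,i=3, bit18=0)
  nb #...#: next=#  (t=0,i=10, bit17=1)
  nb #....: next=#  (t=0,i=14, bit16=1)
  nb .####: next=.  (t=0,i=4, bit15=0)
  nb .###.: next=.  (t=1,i=14, bit14=0)
  nb .##.#: next=.  (t=0,i=1, bit13=0)
  nb .##..: next=#  (t=3,i=15, bit12=1)
  nb .#.##: next=.  (t=4,i=14, bit11=0)
  nb .#.#.: next=.  (t=4,i=12, bit10=0)
  nb .#..#: next=.  (t=1,i=3, bit9=0)
  nb .#...: next=#  (t=0,i=13, bit8=1)
  nb ..###: next=#  (t=2,i=15, bit7=1)
  nb ..##.: next=.  (t=0,i=0, bit6=0)
  nb ..#.#: next=.  (t=4,i=11, bit5=0)
  nb ..#..: next=.  (t=0,i=12, bit4=0)
  nb ...##: next=.  (t=0,i=17, bit3=0)
  nb ...#.: next=#  (t=0,i=11, bit2=1)
  nb ....#: next=.  (t=0,i=16, bit1=0)
  nb .....: next=#  (t=0,i=15, bit0=1)
  bits 10011011000110110001000110000101 = 2602242437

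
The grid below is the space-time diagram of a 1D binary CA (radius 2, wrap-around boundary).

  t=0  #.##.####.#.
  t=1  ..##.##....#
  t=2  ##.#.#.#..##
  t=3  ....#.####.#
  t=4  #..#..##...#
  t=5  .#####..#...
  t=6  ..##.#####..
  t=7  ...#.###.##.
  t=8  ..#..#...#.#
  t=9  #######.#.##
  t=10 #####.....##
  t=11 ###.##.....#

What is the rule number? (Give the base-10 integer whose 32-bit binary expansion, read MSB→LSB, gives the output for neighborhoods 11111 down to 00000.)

  [31] ##### => #  t=5,i=3
  [30] ####. => .  t=0,i=7
  [29] ###.# => .  t=0,i=8
  [28] ###.. => #  t=5,i=5
  [27] ##.## => .  t=0,i=4
  [26] ##.#. => .  t=0,i=9
  [25] ##..# => #  t=4,i=1
  [24] ##... => #  t=1,i=7
  [23] #.### => #  t=0,i=5
  [22] #.##. => #  t=0,i=2
  [21] #.#.# => .  t=0,i=0
  [20] #.#.. => #  t=2,i=7
  [19] #..## => #  t=1,i=1
  [18] #..#. => #  t=4,i=2
  [17] #...# => .  t=4,i=9
  [16] #.... => .  t=1,i=8
  [15] .#### => #  t=0,i=6
  [14] .###. => .  t=7,i=6
  [13] .##.# => #  t=0,i=3
  [12] .##.. => .  t=1,i=6
  [11] .#.## => .  t=0,i=1
  [10] .#.#. => #  t=0,i=11
  [9] .#..# => #  t=1,i=0
  [8] .#... => #  t=3,i=0
  [7] ..### => .  t=2,i=10
  [6] ..##. => .  t=1,i=2
  [5] ..#.# => .  t=3,i=4
  [4] ..#.. => #  t=1,i=11
  [3] ...## => .  t=4,i=10
  [2] ...#. => #  t=1,i=10
  [1] ....# => .  t=1,i=9
  [0] ..... => .  t=10,i=7
  bits 10010011110111001010011100010100 = 2480711444

2480711444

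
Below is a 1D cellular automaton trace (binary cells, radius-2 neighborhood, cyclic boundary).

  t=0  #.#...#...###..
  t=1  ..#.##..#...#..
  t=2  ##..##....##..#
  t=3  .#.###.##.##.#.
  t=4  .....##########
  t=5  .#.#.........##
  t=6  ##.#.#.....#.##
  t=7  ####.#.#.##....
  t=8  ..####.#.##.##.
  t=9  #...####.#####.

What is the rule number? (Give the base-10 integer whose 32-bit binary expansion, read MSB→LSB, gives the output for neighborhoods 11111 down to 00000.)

2088448582

  ##### -> .   bit 31 = 0  t=4,i=7
  ####. -> #   bit 30 = 1  t=4,i=13
  ###.# -> #   bit 29 = 1  t=3,i=5
  ###.. -> #   bit 28 = 1  t=0,i=12
  ##.## -> #   bit 27 = 1  t=3,i=6
  ##.#. -> #   bit 26 = 1  t=3,i=12
  ##..# -> .   bit 25 = 0  t=0,i=13
  ##... -> .   bit 24 = 0  t=2,i=6
  #.### -> .   bit 23 = 0  t=3,i=3
  #.##. -> #   bit 22 = 1  t=1,i=4
  #.#.# -> #   bit 21 = 1  t=5,i=1
  #.#.. -> #   bit 20 = 1  t=0,i=2
  #..## -> #   bit 19 = 1  t=2,i=3
  #..#. -> .   bit 18 = 0  t=0,i=14
  #...# -> #   bit 17 = 1  t=0,i=4
  #.... -> #   bit 16 = 1  t=1,i=14
  .#### -> .   bit 15 = 0  t=4,i=6
  .###. -> .   bit 14 = 0  t=0,i=11
  .##.# -> #   bit 13 = 1  t=3,i=8
  .##.. -> #   bit 12 = 1  t=1,i=5
  .#.## -> .   bit 11 = 0  t=1,i=3
  .#.#. -> .   bit 10 = 0  t=0,i=1
  .#..# -> #   bit 9 = 1  t=3,i=14
  .#... -> .   bit 8 = 0  t=0,i=3
  ..### -> .   bit 7 = 0  t=0,i=10
  ..##. -> #   bit 6 = 1  t=2,i=4
  ..#.# -> .   bit 5 = 0  t=0,i=0
  ..#.. -> .   bit 4 = 0  t=0,i=6
  ...## -> .   bit 3 = 0  t=0,i=9
  ...#. -> #   bit 2 = 1  t=0,i=5
  ....# -> #   bit 1 = 1  t=1,i=0
  ..... -> .   bit 0 = 0  t=4,i=2
  bits 01111100011110110011001001000110 = 2088448582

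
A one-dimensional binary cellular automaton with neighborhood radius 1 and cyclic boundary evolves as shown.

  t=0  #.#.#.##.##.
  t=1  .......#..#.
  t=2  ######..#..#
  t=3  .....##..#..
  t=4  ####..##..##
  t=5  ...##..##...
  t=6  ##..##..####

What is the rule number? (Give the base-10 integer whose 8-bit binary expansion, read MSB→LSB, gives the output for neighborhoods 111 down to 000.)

81

  nb ###: next=.  (t=2,i=0, bit7=0)
  nb ##.: next=#  (t=0,i=7, bit6=1)
  nb #.#: next=.  (t=0,i=1, bit5=0)
  nb #..: next=#  (t=1,i=8, bit4=1)
  nb .##: next=.  (t=0,i=6, bit3=0)
  nb .#.: next=.  (t=0,i=0, bit2=0)
  nb ..#: next=.  (t=1,i=6, bit1=0)
  nb ...: next=#  (t=1,i=0, bit0=1)
  bits 01010001 = 81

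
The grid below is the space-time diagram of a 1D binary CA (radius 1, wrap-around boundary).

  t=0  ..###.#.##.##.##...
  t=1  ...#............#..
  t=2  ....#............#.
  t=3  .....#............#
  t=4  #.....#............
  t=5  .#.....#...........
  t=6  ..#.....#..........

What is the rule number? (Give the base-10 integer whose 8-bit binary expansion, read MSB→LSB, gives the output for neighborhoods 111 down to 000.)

144

  nb ###: next=#  (t=0,i=3, bit7=1)
  nb ##.: next=.  (t=0,i=4, bit6=0)
  nb #.#: next=.  (t=0,i=5, bit5=0)
  nb #..: next=#  (t=0,i=16, bit4=1)
  nb .##: next=.  (t=0,i=2, bit3=0)
  nb .#.: next=.  (t=0,i=6, bit2=0)
  nb ..#: next=.  (t=0,i=1, bit1=0)
  nb ...: next=.  (t=0,i=0, bit0=0)
  bits 10010000 = 144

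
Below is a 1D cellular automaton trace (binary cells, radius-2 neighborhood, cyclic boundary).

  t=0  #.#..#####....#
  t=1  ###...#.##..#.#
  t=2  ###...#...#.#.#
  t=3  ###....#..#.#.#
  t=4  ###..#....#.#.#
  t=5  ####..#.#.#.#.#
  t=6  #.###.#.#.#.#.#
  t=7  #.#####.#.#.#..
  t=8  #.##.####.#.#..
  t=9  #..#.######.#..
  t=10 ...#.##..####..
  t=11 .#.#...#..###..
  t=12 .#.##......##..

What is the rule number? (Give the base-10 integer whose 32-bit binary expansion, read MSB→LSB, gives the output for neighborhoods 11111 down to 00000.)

1991303522

  [31] ##### => .  t=0,i=7
  [30] ####. => #  t=0,i=8
  [29] ###.# => #  t=6,i=4
  [28] ###.. => #  t=0,i=9
  [27] ##.## => .  t=6,i=1
  [26] ##.#. => #  t=0,i=1
  [25] ##..# => #  t=1,i=10
  [24] ##... => .  t=0,i=10
  [23] #.### => #  t=1,i=14
  [22] #.##. => .  t=1,i=8
  [21] #.#.# => #  t=2,i=12
  [20] #.#.. => #  t=0,i=2
  [19] #..## => .  t=0,i=4
  [18] #..#. => .  t=1,i=11
  [17] #...# => .  t=1,i=4
  [16] #.... => .  t=0,i=11
  [15] .#### => #  t=0,i=6
  [14] .###. => #  t=6,i=3
  [13] .##.# => #  t=0,i=0
  [12] .##.. => .  t=1,i=9
  [11] .#.## => .  t=1,i=7
  [10] .#.#. => .  t=2,i=11
  [9] .#..# => .  t=0,i=3
  [8] .#... => #  t=2,i=7
  [7] ..### => .  t=0,i=5
  [6] ..##. => #  t=0,i=14
  [5] ..#.# => #  t=1,i=6
  [4] ..#.. => .  t=2,i=6
  [3] ...## => .  t=0,i=13
  [2] ...#. => .  t=1,i=5
  [1] ....# => #  t=0,i=12
  [0] ..... => .  t=10,i=0
  bits 01110110101100001110000101100010 = 1991303522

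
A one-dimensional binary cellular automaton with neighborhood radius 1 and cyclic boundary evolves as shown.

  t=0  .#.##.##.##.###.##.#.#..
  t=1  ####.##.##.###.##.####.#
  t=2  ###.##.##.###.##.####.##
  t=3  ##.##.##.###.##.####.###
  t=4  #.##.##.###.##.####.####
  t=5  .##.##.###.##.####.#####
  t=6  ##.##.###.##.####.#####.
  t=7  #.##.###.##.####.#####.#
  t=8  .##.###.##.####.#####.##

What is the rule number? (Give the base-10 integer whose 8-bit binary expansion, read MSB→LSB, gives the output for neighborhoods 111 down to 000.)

  [7] ### => #  t=0,i=13
  [6] ##. => .  t=0,i=4
  [5] #.# => #  t=0,i=2
  [4] #.. => .  t=0,i=22
  [3] .## => #  t=0,i=3
  [2] .#. => #  t=0,i=1
  [1] ..# => #  t=0,i=0
  [0] ... => #  t=0,i=23
  bits 10101111 = 175

175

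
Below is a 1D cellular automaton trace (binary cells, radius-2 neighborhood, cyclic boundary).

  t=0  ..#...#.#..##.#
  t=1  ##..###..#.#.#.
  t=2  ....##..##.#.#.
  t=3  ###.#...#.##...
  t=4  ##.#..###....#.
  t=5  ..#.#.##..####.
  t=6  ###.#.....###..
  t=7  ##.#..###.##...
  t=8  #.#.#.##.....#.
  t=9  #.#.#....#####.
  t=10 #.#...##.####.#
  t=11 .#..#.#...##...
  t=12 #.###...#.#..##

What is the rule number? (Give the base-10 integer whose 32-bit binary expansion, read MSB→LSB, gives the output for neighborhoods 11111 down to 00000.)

  [31] ##### => #  t=9,i=11
  [30] ####. => #  t=5,i=12
  [29] ###.# => .  t=3,i=2
  [28] ###.. => .  t=1,i=6
  [27] ##.## => .  t=7,i=9
  [26] ##.#. => #  t=0,i=13
  [25] ##..# => .  t=1,i=2
  [24] ##... => .  t=3,i=12
  [23] #.### => .  t=10,i=9
  [22] #.##. => .  t=1,i=0
  [21] #.#.# => #  t=1,i=11
  [20] #.#.. => .  t=0,i=8
  [19] #..## => .  t=0,i=10
  [18] #..#. => #  t=0,i=1
  [17] #...# => #  t=0,i=4
  [16] #.... => #  t=2,i=0
  [15] .#### => #  t=5,i=11
  [14] .###. => #  t=1,i=5
  [13] .##.# => .  t=0,i=12
  [12] .##.. => .  t=1,i=1
  [11] .#.## => .  t=1,i=14
  [10] .#.#. => .  t=0,i=7
  [9] .#..# => #  t=0,i=0
  [8] .#... => .  t=0,i=3
  [7] ..### => #  t=1,i=4
  [6] ..##. => #  t=0,i=11
  [5] ..#.# => #  t=0,i=6
  [4] ..#.. => .  t=0,i=2
  [3] ...## => .  t=2,i=3
  [2] ...#. => #  t=0,i=5
  [1] ....# => #  t=2,i=2
  [0] ..... => #  t=2,i=1
  bits 11000100001001111100001011100111 = 3290940135

3290940135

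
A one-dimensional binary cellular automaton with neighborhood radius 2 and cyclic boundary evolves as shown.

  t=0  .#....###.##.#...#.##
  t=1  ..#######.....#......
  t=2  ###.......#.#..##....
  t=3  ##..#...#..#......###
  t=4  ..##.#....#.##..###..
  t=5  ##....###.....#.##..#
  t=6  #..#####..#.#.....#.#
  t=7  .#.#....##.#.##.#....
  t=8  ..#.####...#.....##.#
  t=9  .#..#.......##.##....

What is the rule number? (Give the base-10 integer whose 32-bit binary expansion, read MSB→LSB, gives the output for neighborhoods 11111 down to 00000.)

581256586

  nb #####: next=.  (t=1,i=4, bit31=0)
  nb ####.: next=.  (t=1,i=7, bit30=0)
  nb ###.#: next=#  (t=0,i=8, bit29=1)
  nb ###..: next=.  (t=1,i=8, bit28=0)
  nb ##.##: next=.  (t=0,i=9, bit27=0)
  nb ##.#.: next=.  (t=0,i=0, bit26=0)
  nb ##..#: next=#  (t=3,i=2, bit25=1)
  nb ##...: next=.  (t=1,i=9, bit24=0)
  nb #.###: next=#  (t=8,i=4, bit23=1)
  nb #.##.: next=.  (t=0,i=10, bit22=0)
  nb #.#.#: next=#  (t=7,i=11, bit21=1)
  nb #.#..: next=.  (t=0,i=1, bit20=0)
  nb #..##: next=.  (t=2,i=14, bit19=0)
  nb #..#.: next=#  (t=3,i=3, bit18=1)
  nb #...#: next=.  (t=0,i=15, bit17=0)
  nb #....: next=#  (t=0,i=3, bit16=1)
  nb .####: next=.  (t=1,i=3, bit15=0)
  nb .###.: next=#  (t=0,i=7, bit14=1)
  nb .##.#: next=.  (t=0,i=11, bit13=0)
  nb .##..: next=.  (t=2,i=16, bit12=0)
  nb .#.##: next=.  (t=0,i=18, bit11=0)
  nb .#.#.: next=#  (t=2,i=11, bit10=1)
  nb .#..#: next=.  (t=2,i=13, bit9=0)
  nb .#...: next=#  (t=0,i=2, bit8=1)
  nb ..###: next=#  (t=0,i=6, bit7=1)
  nb ..##.: next=.  (t=2,i=15, bit6=0)
  nb ..#.#: next=.  (t=0,i=17, bit5=0)
  nb ..#..: next=.  (t=1,i=14, bit4=0)
  nb ...##: next=#  (t=0,i=5, bit3=1)
  nb ...#.: next=.  (t=0,i=16, bit2=0)
  nb ....#: next=#  (t=0,i=4, bit1=1)
  nb .....: next=.  (t=1,i=11, bit0=0)
  bits 00100010101001010100010110001010 = 581256586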